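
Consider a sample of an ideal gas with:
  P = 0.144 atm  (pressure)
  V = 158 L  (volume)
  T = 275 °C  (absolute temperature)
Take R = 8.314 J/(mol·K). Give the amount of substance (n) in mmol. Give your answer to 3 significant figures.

Rearranging PV = nRT for n: n = PV/(RT).
P = 0.144 atm = 14591 Pa; V = 158 L = 0.1580 m³; T = 275 °C = 548.1 K; R = 8.314 J/(mol·K).
n = 0.5059 mol
0.5059 mol × (1 mmol / 0.001000 mol) = 505.9 mmol

506 mmol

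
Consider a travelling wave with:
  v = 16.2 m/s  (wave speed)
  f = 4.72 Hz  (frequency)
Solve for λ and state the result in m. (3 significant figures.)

Solving v = f·λ for λ: λ = v/f.
v = 16.2 m/s; f = 4.72 Hz.
λ = 3.432 m

3.43 m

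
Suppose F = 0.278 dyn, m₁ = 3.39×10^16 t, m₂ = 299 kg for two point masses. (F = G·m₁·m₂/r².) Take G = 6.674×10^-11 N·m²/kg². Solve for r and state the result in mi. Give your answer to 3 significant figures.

3.07×10^5 mi

From Newton's law of gravitation: r = √(G·m₁m₂/F).
F = 0.278 dyn = 2.780×10^-6 N; m₁ = 3.39×10^16 t = 3.390×10^19 kg; m₂ = 299 kg; G = 6.674×10^-11 N·m²/kg².
r = 4.933×10^8 m
4.933×10^8 m × (1 mi / 1609 m) = 3.065×10^5 mi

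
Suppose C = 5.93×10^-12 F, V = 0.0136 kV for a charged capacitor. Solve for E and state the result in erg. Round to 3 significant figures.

Directly: E = ½CV².
C = 5.93×10^-12 F; V = 0.0136 kV = 13.60 V.
E = 5.484×10^-10 J  (the unit combination reduces to kg·m²/s² = J)
5.484×10^-10 J × (1 erg / 1.000×10^-7 J) = 0.005484 erg

0.00548 erg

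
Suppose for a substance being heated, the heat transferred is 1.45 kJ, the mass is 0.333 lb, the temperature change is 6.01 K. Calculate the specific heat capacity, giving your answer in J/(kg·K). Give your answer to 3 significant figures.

1600 J/(kg·K)

Rearranging Q = m·c·ΔT for c: c = Q/(m·ΔT).
Q = 1.45 kJ = 1450 J; m = 0.333 lb = 0.1510 kg; ΔT = 6.01 K.
c = 1597 J/(kg·K)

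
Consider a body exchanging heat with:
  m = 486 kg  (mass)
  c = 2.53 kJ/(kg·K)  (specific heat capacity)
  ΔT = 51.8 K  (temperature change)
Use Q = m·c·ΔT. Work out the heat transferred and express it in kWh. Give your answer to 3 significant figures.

17.7 kWh

Directly: Q = mcΔT.
m = 486 kg; c = 2.53 kJ/(kg·K) = 2530 J/(kg·K); ΔT = 51.8 K.
Q = 6.369×10^7 J
6.369×10^7 J × (1 kWh / 3.600×10^6 J) = 17.69 kWh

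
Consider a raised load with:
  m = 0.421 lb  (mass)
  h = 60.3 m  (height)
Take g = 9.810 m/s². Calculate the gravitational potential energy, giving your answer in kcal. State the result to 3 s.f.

PE is given directly by: PE = mgh.
m = 0.421 lb = 0.1910 kg; h = 60.3 m; g = 9.810 m/s².
PE = 113.0 J
113.0 J × (1 kcal / 4184 J) = 0.02700 kcal

0.0270 kcal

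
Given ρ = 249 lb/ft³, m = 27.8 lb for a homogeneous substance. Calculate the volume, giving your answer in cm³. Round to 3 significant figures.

Rearranging: V = m/ρ.
ρ = 249 lb/ft³ = 3989 kg/m³; m = 27.8 lb = 12.61 kg.
V = 0.003161 m³
0.003161 m³ × (1 cm³ / 1.000×10^-6 m³) = 3161 cm³

3160 cm³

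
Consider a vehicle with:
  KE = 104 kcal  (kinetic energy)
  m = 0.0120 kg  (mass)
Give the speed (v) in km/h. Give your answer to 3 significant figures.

Solving KE = ½mv² for v: v = √(2·KE/m).
KE = 104 kcal = 4.351×10^5 J; m = 0.0120 kg.
v = 8516 m/s
8516 m/s × (1 km/h / 0.2778 m/s) = 30658 km/h

30700 km/h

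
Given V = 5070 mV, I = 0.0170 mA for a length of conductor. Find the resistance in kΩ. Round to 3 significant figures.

298 kΩ

Rearranging V = I·R for R: R = V/I.
V = 5070 mV = 5.070 V; I = 0.0170 mA = 1.700×10^-5 A.
R = 2.982×10^5 Ω
2.982×10^5 Ω × (1 kΩ / 1000 Ω) = 298.2 kΩ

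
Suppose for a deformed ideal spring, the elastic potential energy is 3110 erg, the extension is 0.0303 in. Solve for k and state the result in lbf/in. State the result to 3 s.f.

Rearranging: k = 2U/x².
U = 3110 erg = 3.110×10^-4 J; x = 0.0303 in = 7.696×10^-4 m.
k = 1050 N/m
1050 N/m × (1 lbf/in / 175.1 N/m) = 5.996 lbf/in

6.00 lbf/in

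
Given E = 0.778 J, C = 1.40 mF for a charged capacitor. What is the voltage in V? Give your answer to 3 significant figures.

Rearranging E = ½C·V² for V: V = √(2E/C).
E = 0.778 J; C = 1.40 mF = 0.001400 F.
V = 33.34 V

33.3 V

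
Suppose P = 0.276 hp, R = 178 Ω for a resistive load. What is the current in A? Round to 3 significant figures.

Rearranging P = I²R for I: I = √(P/R).
P = 0.276 hp = 205.8 W; R = 178 Ω.
I = 1.075 A

1.08 A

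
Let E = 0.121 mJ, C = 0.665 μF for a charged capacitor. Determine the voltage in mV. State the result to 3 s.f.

Solving E = ½C·V² for V: V = √(2E/C).
E = 0.121 mJ = 1.210×10^-4 J; C = 0.665 μF = 6.650×10^-7 F.
V = 19.08 V
19.08 V × (1 mV / 0.001000 V) = 19076 mV

19100 mV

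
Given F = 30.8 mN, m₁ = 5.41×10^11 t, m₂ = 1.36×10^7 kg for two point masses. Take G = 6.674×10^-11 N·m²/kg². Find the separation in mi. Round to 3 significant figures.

2480 mi

Rearranging: r = √(G·m₁m₂/F).
F = 30.8 mN = 0.03080 N; m₁ = 5.41×10^11 t = 5.410×10^14 kg; m₂ = 1.36×10^7 kg; G = 6.674×10^-11 N·m²/kg².
r = 3.993×10^6 m
3.993×10^6 m × (1 mi / 1609 m) = 2481 mi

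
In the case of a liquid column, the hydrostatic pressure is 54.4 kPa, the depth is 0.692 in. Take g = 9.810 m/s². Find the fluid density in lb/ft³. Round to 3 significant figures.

Solving P = ρ·g·h for ρ: ρ = P/(g·h).
P = 54.4 kPa = 54400 Pa; h = 0.692 in = 0.01758 m; g = 9.810 m/s².
ρ = 3.155×10^5 kg/m³
3.155×10^5 kg/m³ × (1 lb/ft³ / 16.02 kg/m³) = 19696 lb/ft³

19700 lb/ft³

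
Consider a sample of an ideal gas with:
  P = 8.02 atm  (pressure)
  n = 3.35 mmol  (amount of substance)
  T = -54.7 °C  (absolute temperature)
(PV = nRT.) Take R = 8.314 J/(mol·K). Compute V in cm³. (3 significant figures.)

Rearranging: V = nRT/P.
P = 8.02 atm = 8.126×10^5 Pa; n = 3.35 mmol = 0.003350 mol; T = -54.7 °C = 218.4 K; R = 8.314 J/(mol·K).
V = 7.487×10^-6 m³
7.487×10^-6 m³ × (1 cm³ / 1.000×10^-6 m³) = 7.487 cm³

7.49 cm³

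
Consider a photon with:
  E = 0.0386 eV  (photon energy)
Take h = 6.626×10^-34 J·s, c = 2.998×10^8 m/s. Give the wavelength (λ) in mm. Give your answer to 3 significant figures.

Rearranging E = h·c/λ for λ: λ = hc/E.
E = 0.0386 eV = 6.184×10^-21 J; h = 6.626×10^-34 J·s; c = 2.998×10^8 m/s.
λ = 3.212×10^-5 m
3.212×10^-5 m × (1 mm / 0.001000 m) = 0.03212 mm

0.0321 mm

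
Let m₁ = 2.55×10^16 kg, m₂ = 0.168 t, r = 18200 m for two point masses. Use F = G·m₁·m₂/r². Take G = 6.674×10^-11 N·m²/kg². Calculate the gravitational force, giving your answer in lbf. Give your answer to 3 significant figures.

From Newton's law of gravitation: F = Gm₁m₂/r².
m₁ = 2.55×10^16 kg; m₂ = 0.168 t = 168.0 kg; r = 18200 m; G = 6.674×10^-11 N·m²/kg².
F = 0.8632 N
0.8632 N × (1 lbf / 4.448 N) = 0.1940 lbf

0.194 lbf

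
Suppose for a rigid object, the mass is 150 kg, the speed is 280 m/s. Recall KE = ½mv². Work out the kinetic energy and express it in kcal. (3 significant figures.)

KE is given directly by: KE = ½mv².
m = 150 kg; v = 280 m/s.
KE = 5.880×10^6 J
5.880×10^6 J × (1 kcal / 4184 J) = 1405 kcal

1410 kcal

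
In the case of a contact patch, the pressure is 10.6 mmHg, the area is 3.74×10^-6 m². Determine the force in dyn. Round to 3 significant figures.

529 dyn

Rearranging P = F/A for F: F = P·A.
P = 10.6 mmHg = 1413 Pa; A = 3.74×10^-6 m².
F = 0.005285 N  (the unit combination reduces to kg·m/s² = N)
0.005285 N × (1 dyn / 1.000×10^-5 N) = 528.5 dyn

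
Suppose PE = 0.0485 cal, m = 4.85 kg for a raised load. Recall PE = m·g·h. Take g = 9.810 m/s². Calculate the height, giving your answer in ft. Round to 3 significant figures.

0.0140 ft

Rearranging PE = m·g·h for h: h = PE/(m·g).
PE = 0.0485 cal = 0.2029 J; m = 4.85 kg; g = 9.810 m/s².
h = 0.004265 m
0.004265 m × (1 ft / 0.3048 m) = 0.01399 ft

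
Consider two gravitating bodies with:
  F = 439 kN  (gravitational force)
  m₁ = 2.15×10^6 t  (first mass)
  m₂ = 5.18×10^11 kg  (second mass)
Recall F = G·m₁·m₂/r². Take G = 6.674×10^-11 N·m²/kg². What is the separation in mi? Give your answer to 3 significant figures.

Solving F = G·m₁·m₂/r² for r: r = √(G·m₁m₂/F).
F = 439 kN = 4.390×10^5 N; m₁ = 2.15×10^6 t = 2.150×10^9 kg; m₂ = 5.18×10^11 kg; G = 6.674×10^-11 N·m²/kg².
r = 411.5 m
411.5 m × (1 mi / 1609 m) = 0.2557 mi

0.256 mi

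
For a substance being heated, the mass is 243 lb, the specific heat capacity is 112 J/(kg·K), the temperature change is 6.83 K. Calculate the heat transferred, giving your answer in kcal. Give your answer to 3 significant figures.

20.2 kcal

Directly: Q = mcΔT.
m = 243 lb = 110.2 kg; c = 112 J/(kg·K); ΔT = 6.83 K.
Q = 84316 J
84316 J × (1 kcal / 4184 J) = 20.15 kcal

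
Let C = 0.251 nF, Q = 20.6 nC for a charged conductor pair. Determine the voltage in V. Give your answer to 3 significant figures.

Rearranging: V = Q/C.
C = 0.251 nF = 2.510×10^-10 F; Q = 20.6 nC = 2.060×10^-8 C.
V = 82.07 V

82.1 V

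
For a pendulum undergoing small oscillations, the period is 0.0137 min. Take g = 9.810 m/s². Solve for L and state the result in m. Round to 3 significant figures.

Rearranging T = 2π√(L/g) for L: L = g·(T/2π)².
T = 0.0137 min = 0.8220 s; g = 9.810 m/s².
L = 0.1679 m

0.168 m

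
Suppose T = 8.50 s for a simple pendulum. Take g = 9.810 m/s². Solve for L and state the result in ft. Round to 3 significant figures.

Rearranging: L = g·(T/2π)².
T = 8.50 s; g = 9.810 m/s².
L = 17.95 m
17.95 m × (1 ft / 0.3048 m) = 58.90 ft

58.9 ft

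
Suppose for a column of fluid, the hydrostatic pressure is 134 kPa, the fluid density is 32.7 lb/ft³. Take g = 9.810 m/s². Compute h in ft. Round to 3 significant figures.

85.6 ft

Solving P = ρ·g·h for h: h = P/(ρ·g).
P = 134 kPa = 1.340×10^5 Pa; ρ = 32.7 lb/ft³ = 523.8 kg/m³; g = 9.810 m/s².
h = 26.08 m
26.08 m × (1 ft / 0.3048 m) = 85.56 ft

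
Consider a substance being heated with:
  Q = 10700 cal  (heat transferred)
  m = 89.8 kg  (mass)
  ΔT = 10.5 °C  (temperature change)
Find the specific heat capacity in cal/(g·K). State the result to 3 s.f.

0.0113 cal/(g·K)

Solving Q = m·c·ΔT for c: c = Q/(m·ΔT).
Q = 10700 cal = 44769 J; m = 89.8 kg; ΔT = 10.5 °C = 10.50 K.
c = 47.48 J/(kg·K)
47.48 J/(kg·K) × (1 cal/(g·K) / 4184 J/(kg·K)) = 0.01135 cal/(g·K)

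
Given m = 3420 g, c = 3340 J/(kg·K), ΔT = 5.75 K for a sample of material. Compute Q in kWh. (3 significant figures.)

Directly: Q = mcΔT.
m = 3420 g = 3.420 kg; c = 3340 J/(kg·K); ΔT = 5.75 K.
Q = 65681 J
65681 J × (1 kWh / 3.600×10^6 J) = 0.01824 kWh

0.0182 kWh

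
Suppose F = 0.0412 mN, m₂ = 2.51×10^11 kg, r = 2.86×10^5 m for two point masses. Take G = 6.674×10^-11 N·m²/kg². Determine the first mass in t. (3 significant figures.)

Solving F = G·m₁·m₂/r² for m₁: m₁ = F·r²/(G·m₂).
F = 0.0412 mN = 4.120×10^-5 N; m₂ = 2.51×10^11 kg; r = 2.86×10^5 m; G = 6.674×10^-11 N·m²/kg².
m₁ = 2.012×10^5 kg
2.012×10^5 kg × (1 t / 1000 kg) = 201.2 t

201 t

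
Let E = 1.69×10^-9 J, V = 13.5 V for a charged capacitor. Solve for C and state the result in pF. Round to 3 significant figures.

Rearranging E = ½C·V² for C: C = 2E/V².
E = 1.69×10^-9 J; V = 13.5 V.
C = 1.855×10^-11 F
1.855×10^-11 F × (1 pF / 1.000×10^-12 F) = 18.55 pF

18.5 pF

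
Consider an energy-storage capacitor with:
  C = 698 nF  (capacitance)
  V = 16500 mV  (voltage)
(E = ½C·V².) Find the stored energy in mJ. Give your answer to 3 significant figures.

E is given directly by: E = ½CV².
C = 698 nF = 6.980×10^-7 F; V = 16500 mV = 16.50 V.
E = 9.502×10^-5 J
9.502×10^-5 J × (1 mJ / 0.001000 J) = 0.09502 mJ

0.0950 mJ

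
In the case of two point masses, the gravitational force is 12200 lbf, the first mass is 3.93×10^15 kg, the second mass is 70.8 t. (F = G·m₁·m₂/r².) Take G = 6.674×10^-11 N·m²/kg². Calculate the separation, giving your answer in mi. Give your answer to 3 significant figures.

0.363 mi

Rearranging: r = √(G·m₁m₂/F).
F = 12200 lbf = 54268 N; m₁ = 3.93×10^15 kg; m₂ = 70.8 t = 70800 kg; G = 6.674×10^-11 N·m²/kg².
r = 585.0 m
585.0 m × (1 mi / 1609 m) = 0.3635 mi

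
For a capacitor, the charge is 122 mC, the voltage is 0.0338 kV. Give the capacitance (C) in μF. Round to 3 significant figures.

C is given directly by: C = Q/V.
Q = 122 mC = 0.1220 C; V = 0.0338 kV = 33.80 V.
C = 0.003609 F
0.003609 F × (1 μF / 1.000×10^-6 F) = 3609 μF

3610 μF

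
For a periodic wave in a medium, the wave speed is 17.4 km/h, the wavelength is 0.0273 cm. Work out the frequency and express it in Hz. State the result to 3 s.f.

17700 Hz

Rearranging: f = v/λ.
v = 17.4 km/h = 4.833 m/s; λ = 0.0273 cm = 2.730×10^-4 m.
f = 17705 Hz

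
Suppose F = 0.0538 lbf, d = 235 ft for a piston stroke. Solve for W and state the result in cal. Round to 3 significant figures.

W is given directly by: W = F·d.
F = 0.0538 lbf = 0.2393 N; d = 235 ft = 71.63 m.
W = 17.14 J  (the unit combination reduces to kg·m²/s² = J)
17.14 J × (1 cal / 4.184 J) = 4.097 cal

4.10 cal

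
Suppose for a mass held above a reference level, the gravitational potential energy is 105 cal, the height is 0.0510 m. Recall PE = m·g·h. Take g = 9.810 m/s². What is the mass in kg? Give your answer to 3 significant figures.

Rearranging PE = m·g·h for m: m = PE/(g·h).
PE = 105 cal = 439.3 J; h = 0.0510 m; g = 9.810 m/s².
m = 878.1 kg

878 kg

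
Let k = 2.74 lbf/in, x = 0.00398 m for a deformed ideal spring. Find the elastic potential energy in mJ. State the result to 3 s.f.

3.80 mJ

Directly: U = ½kx².
k = 2.74 lbf/in = 479.8 N/m; x = 0.00398 m.
U = 0.003800 J  (the unit combination reduces to kg·m²/s² = J)
0.003800 J × (1 mJ / 0.001000 J) = 3.800 mJ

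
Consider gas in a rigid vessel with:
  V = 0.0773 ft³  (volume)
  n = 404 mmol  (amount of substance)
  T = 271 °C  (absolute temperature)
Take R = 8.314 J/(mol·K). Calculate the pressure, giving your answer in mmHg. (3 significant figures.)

6260 mmHg

Directly: P = nRT/V.
V = 0.0773 ft³ = 0.002189 m³; n = 404 mmol = 0.4040 mol; T = 271 °C = 544.1 K; R = 8.314 J/(mol·K).
P = 8.350×10^5 Pa  (the unit combination reduces to kg/(m·s²) = Pa)
8.350×10^5 Pa × (1 mmHg / 133.3 Pa) = 6263 mmHg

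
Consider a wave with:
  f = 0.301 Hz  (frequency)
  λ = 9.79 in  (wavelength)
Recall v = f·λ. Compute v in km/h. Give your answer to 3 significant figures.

0.269 km/h

Directly: v = fλ.
f = 0.301 Hz; λ = 9.79 in = 0.2487 m.
v = 0.07485 m/s
0.07485 m/s × (1 km/h / 0.2778 m/s) = 0.2695 km/h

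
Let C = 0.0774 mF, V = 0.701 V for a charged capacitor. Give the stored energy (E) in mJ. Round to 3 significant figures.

0.0190 mJ

E is given directly by: E = ½CV².
C = 0.0774 mF = 7.740×10^-5 F; V = 0.701 V.
E = 1.902×10^-5 J
1.902×10^-5 J × (1 mJ / 0.001000 J) = 0.01902 mJ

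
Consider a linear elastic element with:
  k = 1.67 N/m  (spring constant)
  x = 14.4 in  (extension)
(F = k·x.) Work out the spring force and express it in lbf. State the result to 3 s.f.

0.137 lbf

From Hooke's law: F = kx.
k = 1.67 N/m; x = 14.4 in = 0.3658 m.
F = 0.6108 N  (the unit combination reduces to kg·m/s² = N)
0.6108 N × (1 lbf / 4.448 N) = 0.1373 lbf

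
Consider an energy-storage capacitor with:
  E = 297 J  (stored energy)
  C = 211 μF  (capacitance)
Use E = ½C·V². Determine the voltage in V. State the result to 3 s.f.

Rearranging: V = √(2E/C).
E = 297 J; C = 211 μF = 2.110×10^-4 F.
V = 1678 V  (the unit combination reduces to kg·m²/(A·s³) = V)

1680 V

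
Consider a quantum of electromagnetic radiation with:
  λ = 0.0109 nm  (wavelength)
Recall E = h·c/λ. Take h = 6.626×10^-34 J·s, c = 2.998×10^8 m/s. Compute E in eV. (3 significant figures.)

E is given directly by: E = hc/λ.
λ = 0.0109 nm = 1.090×10^-11 m; h = 6.626×10^-34 J·s; c = 2.998×10^8 m/s.
E = 1.822×10^-14 J  (the unit combination reduces to kg·m²/s² = J)
1.822×10^-14 J × (1 eV / 1.602×10^-19 J) = 1.137×10^5 eV

1.14×10^5 eV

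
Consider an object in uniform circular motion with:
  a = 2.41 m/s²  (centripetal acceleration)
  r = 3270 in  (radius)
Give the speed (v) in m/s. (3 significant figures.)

14.1 m/s

Solving a = v²/r for v: v = √(a·r).
a = 2.41 m/s²; r = 3270 in = 83.06 m.
v = 14.15 m/s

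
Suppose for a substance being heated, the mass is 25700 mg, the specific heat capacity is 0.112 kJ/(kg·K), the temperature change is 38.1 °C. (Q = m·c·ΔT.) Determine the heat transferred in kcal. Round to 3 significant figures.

0.0262 kcal

Directly: Q = mcΔT.
m = 25700 mg = 0.02570 kg; c = 0.112 kJ/(kg·K) = 112.0 J/(kg·K); ΔT = 38.1 °C = 38.10 K.
Q = 109.7 J
109.7 J × (1 kcal / 4184 J) = 0.02621 kcal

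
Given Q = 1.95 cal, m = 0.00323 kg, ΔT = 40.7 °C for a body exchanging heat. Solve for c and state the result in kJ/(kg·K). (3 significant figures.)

Rearranging Q = m·c·ΔT for c: c = Q/(m·ΔT).
Q = 1.95 cal = 8.159 J; m = 0.00323 kg; ΔT = 40.7 °C = 40.70 K.
c = 62.06 J/(kg·K)
62.06 J/(kg·K) × (1 kJ/(kg·K) / 1000 J/(kg·K)) = 0.06206 kJ/(kg·K)

0.0621 kJ/(kg·K)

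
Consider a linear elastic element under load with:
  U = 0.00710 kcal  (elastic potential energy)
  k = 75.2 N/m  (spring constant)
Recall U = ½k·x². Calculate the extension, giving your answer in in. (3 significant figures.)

35.0 in

Rearranging U = ½k·x² for x: x = √(2U/k).
U = 0.00710 kcal = 29.71 J; k = 75.2 N/m.
x = 0.8889 m
0.8889 m × (1 in / 0.02540 m) = 34.99 in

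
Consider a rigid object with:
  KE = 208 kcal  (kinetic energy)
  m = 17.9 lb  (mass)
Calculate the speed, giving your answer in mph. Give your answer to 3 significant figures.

1040 mph

Rearranging: v = √(2·KE/m).
KE = 208 kcal = 8.703×10^5 J; m = 17.9 lb = 8.119 kg.
v = 463.0 m/s
463.0 m/s × (1 mph / 0.4470 m/s) = 1036 mph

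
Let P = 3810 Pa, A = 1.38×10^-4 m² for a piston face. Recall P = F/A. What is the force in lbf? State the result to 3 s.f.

0.118 lbf

Rearranging P = F/A for F: F = P·A.
P = 3810 Pa; A = 1.38×10^-4 m².
F = 0.5258 N  (the unit combination reduces to kg·m/s² = N)
0.5258 N × (1 lbf / 4.448 N) = 0.1182 lbf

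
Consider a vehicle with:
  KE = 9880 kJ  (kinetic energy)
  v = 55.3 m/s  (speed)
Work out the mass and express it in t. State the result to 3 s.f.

Rearranging: m = 2·KE/v².
KE = 9880 kJ = 9.880×10^6 J; v = 55.3 m/s.
m = 6462 kg
6462 kg × (1 t / 1000 kg) = 6.462 t

6.46 t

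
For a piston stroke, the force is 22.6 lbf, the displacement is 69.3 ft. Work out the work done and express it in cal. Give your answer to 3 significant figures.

508 cal

Directly: W = F·d.
F = 22.6 lbf = 100.5 N; d = 69.3 ft = 21.12 m.
W = 2123 J
2123 J × (1 cal / 4.184 J) = 507.5 cal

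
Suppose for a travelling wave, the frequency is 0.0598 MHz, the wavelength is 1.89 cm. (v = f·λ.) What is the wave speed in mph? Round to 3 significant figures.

2530 mph

v is given directly by: v = fλ.
f = 0.0598 MHz = 59800 Hz; λ = 1.89 cm = 0.01890 m.
v = 1130 m/s
1130 m/s × (1 mph / 0.4470 m/s) = 2528 mph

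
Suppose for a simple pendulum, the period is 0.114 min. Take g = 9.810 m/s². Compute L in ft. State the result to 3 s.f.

Solving T = 2π√(L/g) for L: L = g·(T/2π)².
T = 0.114 min = 6.840 s; g = 9.810 m/s².
L = 11.63 m
11.63 m × (1 ft / 0.3048 m) = 38.14 ft

38.1 ft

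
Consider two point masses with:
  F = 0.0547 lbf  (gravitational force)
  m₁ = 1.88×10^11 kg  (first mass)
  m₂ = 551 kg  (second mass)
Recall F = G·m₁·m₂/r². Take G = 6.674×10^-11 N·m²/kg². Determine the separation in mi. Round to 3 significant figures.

0.105 mi

Rearranging F = G·m₁·m₂/r² for r: r = √(G·m₁m₂/F).
F = 0.0547 lbf = 0.2433 N; m₁ = 1.88×10^11 kg; m₂ = 551 kg; G = 6.674×10^-11 N·m²/kg².
r = 168.6 m
168.6 m × (1 mi / 1609 m) = 0.1047 mi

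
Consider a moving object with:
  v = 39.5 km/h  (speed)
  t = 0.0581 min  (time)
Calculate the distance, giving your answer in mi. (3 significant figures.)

0.0238 mi

Solving v = d/t for d: d = v·t.
v = 39.5 km/h = 10.97 m/s; t = 0.0581 min = 3.486 s.
d = 38.25 m
38.25 m × (1 mi / 1609 m) = 0.02377 mi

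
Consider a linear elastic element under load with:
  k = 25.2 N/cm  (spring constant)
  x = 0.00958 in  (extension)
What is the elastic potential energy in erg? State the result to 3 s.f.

746 erg

Directly: U = ½kx².
k = 25.2 N/cm = 2520 N/m; x = 0.00958 in = 2.433×10^-4 m.
U = 7.461×10^-5 J
7.461×10^-5 J × (1 erg / 1.000×10^-7 J) = 746.1 erg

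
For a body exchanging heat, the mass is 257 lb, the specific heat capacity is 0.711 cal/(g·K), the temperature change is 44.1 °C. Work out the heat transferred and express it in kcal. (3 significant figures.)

3660 kcal

Directly: Q = mcΔT.
m = 257 lb = 116.6 kg; c = 0.711 cal/(g·K) = 2975 J/(kg·K); ΔT = 44.1 °C = 44.10 K.
Q = 1.529×10^7 J  (the unit combination reduces to kg·m²/s² = J)
1.529×10^7 J × (1 kcal / 4184 J) = 3655 kcal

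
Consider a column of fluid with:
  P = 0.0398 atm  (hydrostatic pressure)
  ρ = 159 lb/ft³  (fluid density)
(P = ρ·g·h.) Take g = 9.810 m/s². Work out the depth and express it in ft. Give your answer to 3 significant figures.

Rearranging: h = P/(ρ·g).
P = 0.0398 atm = 4033 Pa; ρ = 159 lb/ft³ = 2547 kg/m³; g = 9.810 m/s².
h = 0.1614 m
0.1614 m × (1 ft / 0.3048 m) = 0.5295 ft

0.530 ft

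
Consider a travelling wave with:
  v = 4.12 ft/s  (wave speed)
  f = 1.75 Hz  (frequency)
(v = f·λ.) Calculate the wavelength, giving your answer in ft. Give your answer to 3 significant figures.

Solving v = f·λ for λ: λ = v/f.
v = 4.12 ft/s = 1.256 m/s; f = 1.75 Hz.
λ = 0.7176 m
0.7176 m × (1 ft / 0.3048 m) = 2.354 ft

2.35 ft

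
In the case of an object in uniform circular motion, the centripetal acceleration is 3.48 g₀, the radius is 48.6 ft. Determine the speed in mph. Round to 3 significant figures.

50.3 mph

Rearranging: v = √(a·r).
a = 3.48 g₀ = 34.13 m/s²; r = 48.6 ft = 14.81 m.
v = 22.48 m/s
22.48 m/s × (1 mph / 0.4470 m/s) = 50.30 mph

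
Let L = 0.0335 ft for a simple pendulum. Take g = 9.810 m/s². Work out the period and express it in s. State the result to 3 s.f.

0.203 s

Directly: T = 2π√(L/g).
L = 0.0335 ft = 0.01021 m; g = 9.810 m/s².
T = 0.2027 s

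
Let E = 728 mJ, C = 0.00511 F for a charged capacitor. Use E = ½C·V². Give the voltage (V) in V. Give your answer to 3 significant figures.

16.9 V

Solving E = ½C·V² for V: V = √(2E/C).
E = 728 mJ = 0.7280 J; C = 0.00511 F.
V = 16.88 V  (the unit combination reduces to kg·m²/(A·s³) = V)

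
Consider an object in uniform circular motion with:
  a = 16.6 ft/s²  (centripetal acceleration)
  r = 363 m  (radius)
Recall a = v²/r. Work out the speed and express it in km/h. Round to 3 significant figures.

154 km/h

Rearranging: v = √(a·r).
a = 16.6 ft/s² = 5.060 m/s²; r = 363 m.
v = 42.86 m/s
42.86 m/s × (1 km/h / 0.2778 m/s) = 154.3 km/h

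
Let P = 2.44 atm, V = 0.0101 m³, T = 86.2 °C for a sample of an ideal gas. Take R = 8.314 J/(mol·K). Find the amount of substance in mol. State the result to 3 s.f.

Rearranging PV = nRT for n: n = PV/(RT).
P = 2.44 atm = 2.472×10^5 Pa; V = 0.0101 m³; T = 86.2 °C = 359.3 K; R = 8.314 J/(mol·K).
n = 0.8358 mol

0.836 mol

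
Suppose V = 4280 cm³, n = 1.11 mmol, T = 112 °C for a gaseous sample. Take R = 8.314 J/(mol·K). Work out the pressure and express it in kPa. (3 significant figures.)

0.830 kPa

P is given directly by: P = nRT/V.
V = 4280 cm³ = 0.004280 m³; n = 1.11 mmol = 0.001110 mol; T = 112 °C = 385.1 K; R = 8.314 J/(mol·K).
P = 830.5 Pa  (the unit combination reduces to kg/(m·s²) = Pa)
830.5 Pa × (1 kPa / 1000 Pa) = 0.8305 kPa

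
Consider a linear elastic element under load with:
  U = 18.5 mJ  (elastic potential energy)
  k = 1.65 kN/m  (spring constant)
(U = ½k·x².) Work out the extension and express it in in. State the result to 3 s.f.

Solving U = ½k·x² for x: x = √(2U/k).
U = 18.5 mJ = 0.01850 J; k = 1.65 kN/m = 1650 N/m.
x = 0.004735 m
0.004735 m × (1 in / 0.02540 m) = 0.1864 in

0.186 in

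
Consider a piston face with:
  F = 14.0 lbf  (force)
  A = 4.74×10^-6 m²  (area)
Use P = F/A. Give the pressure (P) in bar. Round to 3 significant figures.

Directly: P = F/A.
F = 14.0 lbf = 62.28 N; A = 4.74×10^-6 m².
P = 1.314×10^7 Pa
1.314×10^7 Pa × (1 bar / 1.000×10^5 Pa) = 131.4 bar

131 bar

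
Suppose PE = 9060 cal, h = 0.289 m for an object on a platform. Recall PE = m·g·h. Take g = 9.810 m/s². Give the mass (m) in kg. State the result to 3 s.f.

13400 kg

Rearranging: m = PE/(g·h).
PE = 9060 cal = 37907 J; h = 0.289 m; g = 9.810 m/s².
m = 13371 kg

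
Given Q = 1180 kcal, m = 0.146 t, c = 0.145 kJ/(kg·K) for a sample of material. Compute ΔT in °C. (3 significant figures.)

Solving Q = m·c·ΔT for ΔT: ΔT = Q/(m·c).
Q = 1180 kcal = 4.937×10^6 J; m = 0.146 t = 146.0 kg; c = 0.145 kJ/(kg·K) = 145.0 J/(kg·K).
ΔT = 233.2 K
Since 1 °C = 1 K, 233.2 °C.

233 °C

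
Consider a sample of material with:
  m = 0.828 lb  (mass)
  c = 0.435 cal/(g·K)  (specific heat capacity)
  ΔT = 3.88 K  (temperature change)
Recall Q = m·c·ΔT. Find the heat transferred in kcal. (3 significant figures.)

Directly: Q = mcΔT.
m = 0.828 lb = 0.3756 kg; c = 0.435 cal/(g·K) = 1820 J/(kg·K); ΔT = 3.88 K.
Q = 2652 J
2652 J × (1 kcal / 4184 J) = 0.6339 kcal

0.634 kcal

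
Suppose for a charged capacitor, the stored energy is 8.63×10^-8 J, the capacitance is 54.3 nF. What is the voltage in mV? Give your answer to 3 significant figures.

Rearranging: V = √(2E/C).
E = 8.63×10^-8 J; C = 54.3 nF = 5.430×10^-8 F.
V = 1.783 V  (the unit combination reduces to kg·m²/(A·s³) = V)
1.783 V × (1 mV / 0.001000 V) = 1783 mV

1780 mV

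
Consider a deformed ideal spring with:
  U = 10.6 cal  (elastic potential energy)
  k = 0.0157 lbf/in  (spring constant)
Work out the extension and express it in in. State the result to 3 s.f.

Solving U = ½k·x² for x: x = √(2U/k).
U = 10.6 cal = 44.35 J; k = 0.0157 lbf/in = 2.749 N/m.
x = 5.680 m
5.680 m × (1 in / 0.02540 m) = 223.6 in

224 in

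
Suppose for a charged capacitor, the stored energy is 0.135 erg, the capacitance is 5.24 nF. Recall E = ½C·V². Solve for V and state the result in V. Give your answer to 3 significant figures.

2.27 V

Solving E = ½C·V² for V: V = √(2E/C).
E = 0.135 erg = 1.350×10^-8 J; C = 5.24 nF = 5.240×10^-9 F.
V = 2.270 V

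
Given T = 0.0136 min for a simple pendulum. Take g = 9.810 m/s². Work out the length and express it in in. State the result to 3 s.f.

6.51 in

Rearranging T = 2π√(L/g) for L: L = g·(T/2π)².
T = 0.0136 min = 0.8160 s; g = 9.810 m/s².
L = 0.1655 m
0.1655 m × (1 in / 0.02540 m) = 6.514 in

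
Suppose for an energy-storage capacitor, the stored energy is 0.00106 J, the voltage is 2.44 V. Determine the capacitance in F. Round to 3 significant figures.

Solving E = ½C·V² for C: C = 2E/V².
E = 0.00106 J; V = 2.44 V.
C = 3.561×10^-4 F

3.56×10^-4 F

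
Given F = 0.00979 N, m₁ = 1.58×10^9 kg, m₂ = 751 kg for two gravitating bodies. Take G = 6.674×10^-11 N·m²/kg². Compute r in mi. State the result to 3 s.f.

Rearranging F = G·m₁·m₂/r² for r: r = √(G·m₁m₂/F).
F = 0.00979 N; m₁ = 1.58×10^9 kg; m₂ = 751 kg; G = 6.674×10^-11 N·m²/kg².
r = 89.94 m
89.94 m × (1 mi / 1609 m) = 0.05589 mi

0.0559 mi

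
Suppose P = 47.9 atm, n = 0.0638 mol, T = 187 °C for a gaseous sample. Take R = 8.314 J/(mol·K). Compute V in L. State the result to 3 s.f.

Rearranging PV = nRT for V: V = nRT/P.
P = 47.9 atm = 4.853×10^6 Pa; n = 0.0638 mol; T = 187 °C = 460.1 K; R = 8.314 J/(mol·K).
V = 5.029×10^-5 m³
5.029×10^-5 m³ × (1 L / 0.001000 m³) = 0.05029 L

0.0503 L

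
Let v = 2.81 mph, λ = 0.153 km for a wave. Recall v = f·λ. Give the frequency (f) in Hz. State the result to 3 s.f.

Solving v = f·λ for f: f = v/λ.
v = 2.81 mph = 1.256 m/s; λ = 0.153 km = 153.0 m.
f = 0.008210 Hz

0.00821 Hz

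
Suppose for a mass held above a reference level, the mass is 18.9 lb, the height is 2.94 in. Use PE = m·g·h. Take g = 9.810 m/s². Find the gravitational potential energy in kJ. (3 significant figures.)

0.00628 kJ

Directly: PE = mgh.
m = 18.9 lb = 8.573 kg; h = 2.94 in = 0.07468 m; g = 9.810 m/s².
PE = 6.280 J
6.280 J × (1 kJ / 1000 J) = 0.006280 kJ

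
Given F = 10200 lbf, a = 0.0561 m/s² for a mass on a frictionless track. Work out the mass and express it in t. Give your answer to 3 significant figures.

809 t

From Newton's second law: m = F/a.
F = 10200 lbf = 45372 N; a = 0.0561 m/s².
m = 8.088×10^5 kg
8.088×10^5 kg × (1 t / 1000 kg) = 808.8 t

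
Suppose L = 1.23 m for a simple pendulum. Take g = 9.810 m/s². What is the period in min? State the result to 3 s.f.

Directly: T = 2π√(L/g).
L = 1.23 m; g = 9.810 m/s².
T = 2.225 s
2.225 s × (1 min / 60.00 s) = 0.03708 min

0.0371 min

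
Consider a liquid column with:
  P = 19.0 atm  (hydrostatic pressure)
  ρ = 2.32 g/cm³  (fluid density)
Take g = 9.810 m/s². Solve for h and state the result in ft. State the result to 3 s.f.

Solving P = ρ·g·h for h: h = P/(ρ·g).
P = 19.0 atm = 1.925×10^6 Pa; ρ = 2.32 g/cm³ = 2320 kg/m³; g = 9.810 m/s².
h = 84.59 m
84.59 m × (1 ft / 0.3048 m) = 277.5 ft

278 ft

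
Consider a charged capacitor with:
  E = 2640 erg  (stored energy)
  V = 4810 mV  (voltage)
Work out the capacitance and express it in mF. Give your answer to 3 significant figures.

Solving E = ½C·V² for C: C = 2E/V².
E = 2640 erg = 2.640×10^-4 J; V = 4810 mV = 4.810 V.
C = 2.282×10^-5 F
2.282×10^-5 F × (1 mF / 0.001000 F) = 0.02282 mF

0.0228 mF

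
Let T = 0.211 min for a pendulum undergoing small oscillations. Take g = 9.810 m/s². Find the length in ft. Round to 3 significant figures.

Rearranging: L = g·(T/2π)².
T = 0.211 min = 12.66 s; g = 9.810 m/s².
L = 39.83 m
39.83 m × (1 ft / 0.3048 m) = 130.7 ft

131 ft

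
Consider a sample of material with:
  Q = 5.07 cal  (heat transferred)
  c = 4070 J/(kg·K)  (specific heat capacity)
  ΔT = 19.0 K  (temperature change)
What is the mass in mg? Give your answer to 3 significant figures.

Solving Q = m·c·ΔT for m: m = Q/(c·ΔT).
Q = 5.07 cal = 21.21 J; c = 4070 J/(kg·K); ΔT = 19.0 K.
m = 2.743×10^-4 kg
2.743×10^-4 kg × (1 mg / 1.000×10^-6 kg) = 274.3 mg

274 mg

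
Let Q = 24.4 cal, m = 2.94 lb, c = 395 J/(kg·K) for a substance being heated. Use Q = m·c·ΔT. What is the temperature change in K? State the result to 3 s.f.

Solving Q = m·c·ΔT for ΔT: ΔT = Q/(m·c).
Q = 24.4 cal = 102.1 J; m = 2.94 lb = 1.334 kg; c = 395 J/(kg·K).
ΔT = 0.1938 K

0.194 K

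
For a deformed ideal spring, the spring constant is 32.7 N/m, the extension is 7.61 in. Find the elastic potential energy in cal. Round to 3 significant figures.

0.146 cal

U is given directly by: U = ½kx².
k = 32.7 N/m; x = 7.61 in = 0.1933 m.
U = 0.6109 J
0.6109 J × (1 cal / 4.184 J) = 0.1460 cal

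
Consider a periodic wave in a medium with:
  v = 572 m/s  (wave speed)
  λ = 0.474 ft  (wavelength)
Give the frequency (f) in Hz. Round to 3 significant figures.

3960 Hz

Rearranging v = f·λ for f: f = v/λ.
v = 572 m/s; λ = 0.474 ft = 0.1445 m.
f = 3959 Hz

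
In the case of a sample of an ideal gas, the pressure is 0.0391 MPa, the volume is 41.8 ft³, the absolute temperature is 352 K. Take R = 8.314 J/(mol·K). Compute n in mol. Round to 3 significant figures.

Rearranging PV = nRT for n: n = PV/(RT).
P = 0.0391 MPa = 39100 Pa; V = 41.8 ft³ = 1.184 m³; T = 352 K; R = 8.314 J/(mol·K).
n = 15.81 mol

15.8 mol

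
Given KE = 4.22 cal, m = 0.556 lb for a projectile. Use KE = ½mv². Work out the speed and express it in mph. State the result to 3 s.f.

Rearranging: v = √(2·KE/m).
KE = 4.22 cal = 17.66 J; m = 0.556 lb = 0.2522 kg.
v = 11.83 m/s
11.83 m/s × (1 mph / 0.4470 m/s) = 26.47 mph

26.5 mph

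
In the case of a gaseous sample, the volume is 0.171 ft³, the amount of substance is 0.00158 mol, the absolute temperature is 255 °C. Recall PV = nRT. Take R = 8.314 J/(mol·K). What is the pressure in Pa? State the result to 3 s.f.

1430 Pa

From the ideal-gas law: P = nRT/V.
V = 0.171 ft³ = 0.004842 m³; n = 0.00158 mol; T = 255 °C = 528.1 K; R = 8.314 J/(mol·K).
P = 1433 Pa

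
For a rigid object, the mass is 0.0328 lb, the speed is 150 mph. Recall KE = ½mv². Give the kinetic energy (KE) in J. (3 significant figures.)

Directly: KE = ½mv².
m = 0.0328 lb = 0.01488 kg; v = 150 mph = 67.06 m/s.
KE = 33.45 J

33.4 J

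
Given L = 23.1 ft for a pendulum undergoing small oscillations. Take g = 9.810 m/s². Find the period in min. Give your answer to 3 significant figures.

0.0887 min

Directly: T = 2π√(L/g).
L = 23.1 ft = 7.041 m; g = 9.810 m/s².
T = 5.323 s
5.323 s × (1 min / 60.00 s) = 0.08872 min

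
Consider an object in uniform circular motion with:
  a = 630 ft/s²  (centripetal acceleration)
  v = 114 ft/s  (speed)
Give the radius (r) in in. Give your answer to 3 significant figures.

248 in

Solving a = v²/r for r: r = v²/a.
a = 630 ft/s² = 192.0 m/s²; v = 114 ft/s = 34.75 m/s.
r = 6.288 m
6.288 m × (1 in / 0.02540 m) = 247.5 in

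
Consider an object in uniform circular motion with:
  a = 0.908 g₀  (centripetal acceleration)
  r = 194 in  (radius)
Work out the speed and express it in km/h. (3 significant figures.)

23.8 km/h

Solving a = v²/r for v: v = √(a·r).
a = 0.908 g₀ = 8.904 m/s²; r = 194 in = 4.928 m.
v = 6.624 m/s
6.624 m/s × (1 km/h / 0.2778 m/s) = 23.85 km/h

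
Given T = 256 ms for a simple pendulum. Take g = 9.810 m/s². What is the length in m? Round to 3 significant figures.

0.0163 m

Solving T = 2π√(L/g) for L: L = g·(T/2π)².
T = 256 ms = 0.2560 s; g = 9.810 m/s².
L = 0.01629 m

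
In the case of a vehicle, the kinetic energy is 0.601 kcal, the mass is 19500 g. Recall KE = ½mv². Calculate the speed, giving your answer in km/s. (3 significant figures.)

Rearranging: v = √(2·KE/m).
KE = 0.601 kcal = 2515 J; m = 19500 g = 19.50 kg.
v = 16.06 m/s
16.06 m/s × (1 km/s / 1000 m/s) = 0.01606 km/s

0.0161 km/s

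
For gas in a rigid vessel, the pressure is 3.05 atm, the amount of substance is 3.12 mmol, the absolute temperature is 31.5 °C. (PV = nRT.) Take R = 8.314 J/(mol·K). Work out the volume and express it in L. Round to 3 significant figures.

Rearranging PV = nRT for V: V = nRT/P.
P = 3.05 atm = 3.090×10^5 Pa; n = 3.12 mmol = 0.003120 mol; T = 31.5 °C = 304.6 K; R = 8.314 J/(mol·K).
V = 2.557×10^-5 m³
2.557×10^-5 m³ × (1 L / 0.001000 m³) = 0.02557 L

0.0256 L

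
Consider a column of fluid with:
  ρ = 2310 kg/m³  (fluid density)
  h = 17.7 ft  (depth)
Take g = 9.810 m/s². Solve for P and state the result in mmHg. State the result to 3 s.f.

P is given directly by: P = ρgh.
ρ = 2310 kg/m³; h = 17.7 ft = 5.395 m; g = 9.810 m/s².
P = 1.223×10^5 Pa  (the unit combination reduces to kg/(m·s²) = Pa)
1.223×10^5 Pa × (1 mmHg / 133.3 Pa) = 917.0 mmHg

917 mmHg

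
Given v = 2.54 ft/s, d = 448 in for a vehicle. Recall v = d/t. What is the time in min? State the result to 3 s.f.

Rearranging: t = d/v.
v = 2.54 ft/s = 0.7742 m/s; d = 448 in = 11.38 m.
t = 14.70 s
14.70 s × (1 min / 60.00 s) = 0.2450 min

0.245 min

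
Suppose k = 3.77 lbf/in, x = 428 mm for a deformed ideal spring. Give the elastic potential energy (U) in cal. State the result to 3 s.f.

14.5 cal

U is given directly by: U = ½kx².
k = 3.77 lbf/in = 660.2 N/m; x = 428 mm = 0.4280 m.
U = 60.47 J  (the unit combination reduces to kg·m²/s² = J)
60.47 J × (1 cal / 4.184 J) = 14.45 cal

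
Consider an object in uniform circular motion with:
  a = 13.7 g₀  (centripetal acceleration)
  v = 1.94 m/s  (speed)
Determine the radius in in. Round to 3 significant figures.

1.10 in

Solving a = v²/r for r: r = v²/a.
a = 13.7 g₀ = 134.4 m/s²; v = 1.94 m/s.
r = 0.02801 m
0.02801 m × (1 in / 0.02540 m) = 1.103 in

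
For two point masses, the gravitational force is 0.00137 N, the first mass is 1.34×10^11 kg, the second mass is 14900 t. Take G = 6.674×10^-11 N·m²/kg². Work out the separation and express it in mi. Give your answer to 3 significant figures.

From Newton's law of gravitation: r = √(G·m₁m₂/F).
F = 0.00137 N; m₁ = 1.34×10^11 kg; m₂ = 14900 t = 1.490×10^7 kg; G = 6.674×10^-11 N·m²/kg².
r = 3.119×10^5 m
3.119×10^5 m × (1 mi / 1609 m) = 193.8 mi

194 mi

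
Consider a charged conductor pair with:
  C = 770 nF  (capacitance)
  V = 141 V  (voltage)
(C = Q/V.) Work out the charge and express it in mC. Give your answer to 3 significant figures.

0.109 mC

Rearranging: Q = CV.
C = 770 nF = 7.700×10^-7 F; V = 141 V.
Q = 1.086×10^-4 C
1.086×10^-4 C × (1 mC / 0.001000 C) = 0.1086 mC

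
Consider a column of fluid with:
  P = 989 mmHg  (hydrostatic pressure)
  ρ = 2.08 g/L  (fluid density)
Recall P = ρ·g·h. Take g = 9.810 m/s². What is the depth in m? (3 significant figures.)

6460 m

Solving P = ρ·g·h for h: h = P/(ρ·g).
P = 989 mmHg = 1.319×10^5 Pa; ρ = 2.08 g/L = 2.080 kg/m³; g = 9.810 m/s².
h = 6462 m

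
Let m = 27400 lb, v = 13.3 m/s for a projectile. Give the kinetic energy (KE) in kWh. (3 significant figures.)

KE is given directly by: KE = ½mv².
m = 27400 lb = 12428 kg; v = 13.3 m/s.
KE = 1.099×10^6 J  (the unit combination reduces to kg·m²/s² = J)
1.099×10^6 J × (1 kWh / 3.600×10^6 J) = 0.3053 kWh

0.305 kWh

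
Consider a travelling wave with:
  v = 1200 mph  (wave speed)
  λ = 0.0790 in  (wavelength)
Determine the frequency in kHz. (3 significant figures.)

267 kHz

Rearranging: f = v/λ.
v = 1200 mph = 536.4 m/s; λ = 0.0790 in = 0.002007 m.
f = 2.673×10^5 Hz
2.673×10^5 Hz × (1 kHz / 1000 Hz) = 267.3 kHz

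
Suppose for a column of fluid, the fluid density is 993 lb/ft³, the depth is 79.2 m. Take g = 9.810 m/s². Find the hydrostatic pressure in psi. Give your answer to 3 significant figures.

1790 psi

Directly: P = ρgh.
ρ = 993 lb/ft³ = 15906 kg/m³; h = 79.2 m; g = 9.810 m/s².
P = 1.236×10^7 Pa  (the unit combination reduces to kg/(m·s²) = Pa)
1.236×10^7 Pa × (1 psi / 6895 Pa) = 1792 psi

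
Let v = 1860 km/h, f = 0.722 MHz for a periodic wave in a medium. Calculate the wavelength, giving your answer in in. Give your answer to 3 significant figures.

0.0282 in

Rearranging v = f·λ for λ: λ = v/f.
v = 1860 km/h = 516.7 m/s; f = 0.722 MHz = 7.220×10^5 Hz.
λ = 7.156×10^-4 m
7.156×10^-4 m × (1 in / 0.02540 m) = 0.02817 in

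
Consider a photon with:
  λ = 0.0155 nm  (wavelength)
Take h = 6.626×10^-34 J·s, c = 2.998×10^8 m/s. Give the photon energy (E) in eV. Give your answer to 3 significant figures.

E is given directly by: E = hc/λ.
λ = 0.0155 nm = 1.550×10^-11 m; h = 6.626×10^-34 J·s; c = 2.998×10^8 m/s.
E = 1.282×10^-14 J  (the unit combination reduces to kg·m²/s² = J)
1.282×10^-14 J × (1 eV / 1.602×10^-19 J) = 79991 eV

80000 eV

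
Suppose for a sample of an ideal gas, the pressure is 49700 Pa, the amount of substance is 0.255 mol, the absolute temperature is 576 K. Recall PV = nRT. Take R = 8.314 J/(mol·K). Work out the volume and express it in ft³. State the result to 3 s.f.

Rearranging: V = nRT/P.
P = 49700 Pa; n = 0.255 mol; T = 576 K; R = 8.314 J/(mol·K).
V = 0.02457 m³
0.02457 m³ × (1 ft³ / 0.02832 m³) = 0.8677 ft³

0.868 ft³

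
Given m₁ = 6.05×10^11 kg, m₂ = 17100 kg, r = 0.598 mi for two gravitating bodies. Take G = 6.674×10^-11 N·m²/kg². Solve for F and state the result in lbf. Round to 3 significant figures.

0.168 lbf

F is given directly by: F = Gm₁m₂/r².
m₁ = 6.05×10^11 kg; m₂ = 17100 kg; r = 0.598 mi = 962.4 m; G = 6.674×10^-11 N·m²/kg².
F = 0.7455 N
0.7455 N × (1 lbf / 4.448 N) = 0.1676 lbf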